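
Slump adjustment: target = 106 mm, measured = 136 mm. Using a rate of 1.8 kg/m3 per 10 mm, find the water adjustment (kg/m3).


Difference = 106 - 136 = -30 mm
Water adjustment = -30 * 1.8 / 10 = -5.4 kg/m3

-5.4


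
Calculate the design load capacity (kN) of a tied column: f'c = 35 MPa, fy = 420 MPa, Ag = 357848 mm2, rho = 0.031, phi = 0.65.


Ast = rho * Ag = 0.031 * 357848 = 11093.288 mm2
phi*Pn = 0.65 * 0.80 * (0.85 * 35 * (357848 - 11093.288) + 420 * 11093.288) / 1000
= 7787.07 kN

7787.07


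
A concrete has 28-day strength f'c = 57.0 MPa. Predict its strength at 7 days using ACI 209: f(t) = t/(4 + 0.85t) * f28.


f(7) = 7 / (4 + 0.85 * 7) * 57.0
= 7 / 9.95 * 57.0
= 40.1 MPa

40.1


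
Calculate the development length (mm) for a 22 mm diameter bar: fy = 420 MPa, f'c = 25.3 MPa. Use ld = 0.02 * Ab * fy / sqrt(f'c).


Ab = pi * 22^2 / 4 = 380.133 mm2
ld = 0.02 * 380.133 * 420 / sqrt(25.3)
= 634.8 mm

634.8


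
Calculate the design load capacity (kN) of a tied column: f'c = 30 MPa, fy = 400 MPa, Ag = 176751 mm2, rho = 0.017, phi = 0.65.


Ast = rho * Ag = 0.017 * 176751 = 3004.767 mm2
phi*Pn = 0.65 * 0.80 * (0.85 * 30 * (176751 - 3004.767) + 400 * 3004.767) / 1000
= 2928.87 kN

2928.87


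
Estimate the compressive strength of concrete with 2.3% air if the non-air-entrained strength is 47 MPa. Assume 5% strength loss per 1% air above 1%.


Strength loss = (2.3 - 1) * 5 = 6.5%
f'c = 47 * (1 - 6.5/100)
= 43.95 MPa

43.95


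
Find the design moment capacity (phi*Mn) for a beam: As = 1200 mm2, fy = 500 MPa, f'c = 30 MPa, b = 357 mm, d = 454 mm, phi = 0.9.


a = As * fy / (0.85 * f'c * b)
= 1200 * 500 / (0.85 * 30 * 357)
= 65.9087 mm
Mn = As * fy * (d - a/2) / 10^6
= 252.6274 kN-m
phi*Mn = 0.9 * 252.6274 = 227.36 kN-m

227.36


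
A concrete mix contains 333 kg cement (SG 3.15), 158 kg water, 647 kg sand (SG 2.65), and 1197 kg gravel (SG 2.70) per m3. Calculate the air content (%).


Vol cement = 333 / (3.15 * 1000) = 0.105714 m3
Vol water = 158 / 1000 = 0.158 m3
Vol sand = 647 / (2.65 * 1000) = 0.244151 m3
Vol gravel = 1197 / (2.70 * 1000) = 0.443333 m3
Total solid + water volume = 0.951199 m3
Air = (1 - 0.951199) * 100 = 4.88%

4.88


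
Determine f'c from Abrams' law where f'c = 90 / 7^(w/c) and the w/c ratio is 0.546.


f'c = 90 / 7^0.546
= 90 / 2.894
= 31.1 MPa

31.1


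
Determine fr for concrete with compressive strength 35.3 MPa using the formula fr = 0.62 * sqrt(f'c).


fr = 0.62 * sqrt(35.3)
= 3.684 MPa

3.684


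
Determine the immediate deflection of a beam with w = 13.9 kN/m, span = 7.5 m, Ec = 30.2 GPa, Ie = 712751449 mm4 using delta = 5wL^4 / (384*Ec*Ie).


Convert: L = 7.5 m = 7500 mm, Ec = 30.2 GPa = 30200 MPa
delta = 5 * 13.9 * 7500^4 / (384 * 30200 * 712751449)
= 26.6 mm

26.6


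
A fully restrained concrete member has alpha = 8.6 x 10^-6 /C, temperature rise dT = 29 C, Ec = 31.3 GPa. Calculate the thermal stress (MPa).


sigma = alpha * dT * Ec
= 8.6e-6 * 29 * 31.3 * 1000
= 7.806 MPa

7.806


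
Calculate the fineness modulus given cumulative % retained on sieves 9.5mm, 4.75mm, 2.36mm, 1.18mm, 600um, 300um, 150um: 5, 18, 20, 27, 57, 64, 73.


FM = sum(cumulative % retained) / 100
= 264 / 100
= 2.64

2.64


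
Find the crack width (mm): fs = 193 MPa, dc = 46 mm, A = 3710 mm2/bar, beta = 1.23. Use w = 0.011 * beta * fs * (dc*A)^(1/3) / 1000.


w = 0.011 * beta * fs * (dc * A)^(1/3) / 1000
= 0.011 * 1.23 * 193 * (46 * 3710)^(1/3) / 1000
= 0.145 mm

0.145


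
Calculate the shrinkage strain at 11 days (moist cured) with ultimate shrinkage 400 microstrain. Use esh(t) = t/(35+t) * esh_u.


esh(11) = 11 / (35 + 11) * 400
= 11 / 46 * 400
= 95.7 microstrain

95.7


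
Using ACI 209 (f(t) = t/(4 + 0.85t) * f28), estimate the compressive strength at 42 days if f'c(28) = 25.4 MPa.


f(42) = 42 / (4 + 0.85 * 42) * 25.4
= 42 / 39.7 * 25.4
= 26.87 MPa

26.87


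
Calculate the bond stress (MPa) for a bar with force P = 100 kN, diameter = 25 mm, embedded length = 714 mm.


u = P / (pi * db * ld)
= 100 * 1000 / (pi * 25 * 714)
= 1.783 MPa

1.783


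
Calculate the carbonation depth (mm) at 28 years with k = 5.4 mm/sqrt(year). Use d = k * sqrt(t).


depth = k * sqrt(t)
= 5.4 * sqrt(28)
= 28.57 mm

28.57


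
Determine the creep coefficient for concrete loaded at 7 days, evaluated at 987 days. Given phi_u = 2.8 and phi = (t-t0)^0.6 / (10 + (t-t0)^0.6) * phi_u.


dt = 987 - 7 = 980
phi = 980^0.6 / (10 + 980^0.6) * 2.8
= 2.413

2.413


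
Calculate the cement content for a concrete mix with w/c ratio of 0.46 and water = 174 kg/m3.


Cement = water / (w/c)
= 174 / 0.46
= 378.3 kg/m3

378.3


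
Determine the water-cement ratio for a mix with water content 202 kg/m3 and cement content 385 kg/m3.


w/c = water / cement
w/c = 202 / 385 = 0.525

0.525


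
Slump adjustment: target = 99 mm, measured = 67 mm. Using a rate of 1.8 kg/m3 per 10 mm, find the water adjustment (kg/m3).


Difference = 99 - 67 = 32 mm
Water adjustment = 32 * 1.8 / 10 = 5.8 kg/m3

5.8


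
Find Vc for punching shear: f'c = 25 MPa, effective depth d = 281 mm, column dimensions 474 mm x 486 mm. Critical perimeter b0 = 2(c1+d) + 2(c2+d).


b0 = 2*(474 + 281) + 2*(486 + 281) = 3044 mm
Vc = 0.33 * sqrt(25) * 3044 * 281 / 1000
= 1411.35 kN

1411.35


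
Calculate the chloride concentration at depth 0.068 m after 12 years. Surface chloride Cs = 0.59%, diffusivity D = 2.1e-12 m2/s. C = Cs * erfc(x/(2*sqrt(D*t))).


t_seconds = 12 * 365.25 * 24 * 3600 = 378691200.0 s
arg = 0.068 / (2 * sqrt(2.1e-12 * 378691200.0))
= 1.2057
erfc(1.2057) = 0.0882
C = 0.59 * 0.0882 = 0.052%

0.052


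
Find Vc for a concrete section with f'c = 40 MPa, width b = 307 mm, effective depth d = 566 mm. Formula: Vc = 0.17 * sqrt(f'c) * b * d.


Vc = 0.17 * sqrt(40) * 307 * 566 / 1000
= 186.82 kN

186.82


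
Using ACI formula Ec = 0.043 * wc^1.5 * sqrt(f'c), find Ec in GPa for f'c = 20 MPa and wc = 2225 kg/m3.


Ec = 0.043 * 2225^1.5 * sqrt(20) / 1000
= 20.18 GPa

20.18


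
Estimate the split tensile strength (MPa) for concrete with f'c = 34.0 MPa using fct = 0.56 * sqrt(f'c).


fct = 0.56 * sqrt(34.0)
= 0.56 * 5.831
= 3.265 MPa

3.265


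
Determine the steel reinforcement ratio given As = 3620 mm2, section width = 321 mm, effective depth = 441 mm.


rho = As / (b * d)
= 3620 / (321 * 441)
= 0.0256

0.0256


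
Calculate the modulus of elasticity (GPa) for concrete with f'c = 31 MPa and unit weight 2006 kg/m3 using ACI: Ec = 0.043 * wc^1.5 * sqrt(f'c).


Ec = 0.043 * 2006^1.5 * sqrt(31) / 1000
= 21.51 GPa

21.51


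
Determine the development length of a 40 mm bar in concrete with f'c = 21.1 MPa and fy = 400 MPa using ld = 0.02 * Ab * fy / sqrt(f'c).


Ab = pi * 40^2 / 4 = 1256.637 mm2
ld = 0.02 * 1256.637 * 400 / sqrt(21.1)
= 2188.6 mm

2188.6


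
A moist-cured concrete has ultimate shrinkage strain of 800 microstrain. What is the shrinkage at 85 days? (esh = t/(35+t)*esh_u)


esh(85) = 85 / (35 + 85) * 800
= 85 / 120 * 800
= 566.7 microstrain

566.7


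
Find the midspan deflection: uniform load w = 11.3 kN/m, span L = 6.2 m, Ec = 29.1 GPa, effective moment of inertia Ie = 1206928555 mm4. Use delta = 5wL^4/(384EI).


Convert: L = 6.2 m = 6200 mm, Ec = 29.1 GPa = 29100 MPa
delta = 5 * 11.3 * 6200^4 / (384 * 29100 * 1206928555)
= 6.19 mm

6.19


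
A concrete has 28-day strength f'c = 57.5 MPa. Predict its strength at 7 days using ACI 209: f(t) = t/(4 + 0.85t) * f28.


f(7) = 7 / (4 + 0.85 * 7) * 57.5
= 7 / 9.95 * 57.5
= 40.45 MPa

40.45


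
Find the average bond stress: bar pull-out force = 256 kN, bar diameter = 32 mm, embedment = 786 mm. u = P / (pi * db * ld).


u = P / (pi * db * ld)
= 256 * 1000 / (pi * 32 * 786)
= 3.24 MPa

3.24


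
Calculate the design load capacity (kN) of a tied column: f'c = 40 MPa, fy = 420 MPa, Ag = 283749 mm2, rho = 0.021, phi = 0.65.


Ast = rho * Ag = 0.021 * 283749 = 5958.729 mm2
phi*Pn = 0.65 * 0.80 * (0.85 * 40 * (283749 - 5958.729) + 420 * 5958.729) / 1000
= 6212.72 kN

6212.72


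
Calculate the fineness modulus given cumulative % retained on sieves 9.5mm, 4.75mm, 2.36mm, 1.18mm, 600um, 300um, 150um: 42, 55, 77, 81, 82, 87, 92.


FM = sum(cumulative % retained) / 100
= 516 / 100
= 5.16

5.16


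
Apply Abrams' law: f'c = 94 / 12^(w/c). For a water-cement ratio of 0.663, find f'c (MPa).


f'c = 94 / 12^0.663
= 94 / 5.194
= 18.1 MPa

18.1


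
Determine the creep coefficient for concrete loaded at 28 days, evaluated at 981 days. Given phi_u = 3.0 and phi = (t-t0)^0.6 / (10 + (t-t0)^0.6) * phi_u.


dt = 981 - 28 = 953
phi = 953^0.6 / (10 + 953^0.6) * 3.0
= 2.579

2.579


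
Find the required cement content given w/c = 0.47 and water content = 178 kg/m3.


Cement = water / (w/c)
= 178 / 0.47
= 378.7 kg/m3

378.7


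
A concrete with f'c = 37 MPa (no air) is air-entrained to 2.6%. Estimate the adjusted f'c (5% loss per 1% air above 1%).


Strength loss = (2.6 - 1) * 5 = 8.0%
f'c = 37 * (1 - 8.0/100)
= 34.04 MPa

34.04


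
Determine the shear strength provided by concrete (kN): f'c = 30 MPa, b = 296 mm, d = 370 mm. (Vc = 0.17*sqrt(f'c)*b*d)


Vc = 0.17 * sqrt(30) * 296 * 370 / 1000
= 101.98 kN

101.98


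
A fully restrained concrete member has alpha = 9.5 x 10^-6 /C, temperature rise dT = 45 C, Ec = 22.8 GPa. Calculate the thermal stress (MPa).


sigma = alpha * dT * Ec
= 9.5e-6 * 45 * 22.8 * 1000
= 9.747 MPa

9.747


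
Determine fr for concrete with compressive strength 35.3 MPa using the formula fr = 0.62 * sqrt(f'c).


fr = 0.62 * sqrt(35.3)
= 3.684 MPa

3.684


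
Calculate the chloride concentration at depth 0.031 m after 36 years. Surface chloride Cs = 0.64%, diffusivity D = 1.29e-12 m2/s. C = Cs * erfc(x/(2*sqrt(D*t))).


t_seconds = 36 * 365.25 * 24 * 3600 = 1136073600.0 s
arg = 0.031 / (2 * sqrt(1.29e-12 * 1136073600.0))
= 0.4049
erfc(0.4049) = 0.5669
C = 0.64 * 0.5669 = 0.3628%

0.3628


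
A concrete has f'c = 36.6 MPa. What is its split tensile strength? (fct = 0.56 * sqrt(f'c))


fct = 0.56 * sqrt(36.6)
= 0.56 * 6.05
= 3.388 MPa

3.388


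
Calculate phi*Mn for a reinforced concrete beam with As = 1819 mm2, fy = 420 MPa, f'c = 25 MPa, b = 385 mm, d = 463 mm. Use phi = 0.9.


a = As * fy / (0.85 * f'c * b)
= 1819 * 420 / (0.85 * 25 * 385)
= 93.3818 mm
Mn = As * fy * (d - a/2) / 10^6
= 318.0518 kN-m
phi*Mn = 0.9 * 318.0518 = 286.25 kN-m

286.25


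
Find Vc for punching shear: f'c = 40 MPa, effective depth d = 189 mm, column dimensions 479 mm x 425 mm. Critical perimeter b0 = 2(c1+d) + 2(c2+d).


b0 = 2*(479 + 189) + 2*(425 + 189) = 2564 mm
Vc = 0.33 * sqrt(40) * 2564 * 189 / 1000
= 1011.4 kN

1011.4


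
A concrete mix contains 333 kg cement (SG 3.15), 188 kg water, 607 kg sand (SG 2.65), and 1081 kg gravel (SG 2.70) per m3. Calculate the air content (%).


Vol cement = 333 / (3.15 * 1000) = 0.105714 m3
Vol water = 188 / 1000 = 0.188 m3
Vol sand = 607 / (2.65 * 1000) = 0.229057 m3
Vol gravel = 1081 / (2.70 * 1000) = 0.40037 m3
Total solid + water volume = 0.923141 m3
Air = (1 - 0.923141) * 100 = 7.69%

7.69


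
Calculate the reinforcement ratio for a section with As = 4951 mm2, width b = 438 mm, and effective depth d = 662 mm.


rho = As / (b * d)
= 4951 / (438 * 662)
= 0.0171

0.0171


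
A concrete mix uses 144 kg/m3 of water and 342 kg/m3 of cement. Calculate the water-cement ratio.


w/c = water / cement
w/c = 144 / 342 = 0.421

0.421


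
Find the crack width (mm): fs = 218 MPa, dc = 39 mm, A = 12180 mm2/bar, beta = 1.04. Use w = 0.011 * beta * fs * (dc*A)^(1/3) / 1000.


w = 0.011 * beta * fs * (dc * A)^(1/3) / 1000
= 0.011 * 1.04 * 218 * (39 * 12180)^(1/3) / 1000
= 0.195 mm

0.195


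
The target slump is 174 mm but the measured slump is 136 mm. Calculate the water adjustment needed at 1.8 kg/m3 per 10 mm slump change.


Difference = 174 - 136 = 38 mm
Water adjustment = 38 * 1.8 / 10 = 6.8 kg/m3

6.8


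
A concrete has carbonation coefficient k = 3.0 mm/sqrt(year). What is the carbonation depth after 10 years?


depth = k * sqrt(t)
= 3.0 * sqrt(10)
= 9.49 mm

9.49


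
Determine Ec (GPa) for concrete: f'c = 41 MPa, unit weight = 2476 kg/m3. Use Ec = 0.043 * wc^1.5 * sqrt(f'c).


Ec = 0.043 * 2476^1.5 * sqrt(41) / 1000
= 33.92 GPa

33.92


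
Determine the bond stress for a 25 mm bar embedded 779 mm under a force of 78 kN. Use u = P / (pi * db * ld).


u = P / (pi * db * ld)
= 78 * 1000 / (pi * 25 * 779)
= 1.275 MPa

1.275


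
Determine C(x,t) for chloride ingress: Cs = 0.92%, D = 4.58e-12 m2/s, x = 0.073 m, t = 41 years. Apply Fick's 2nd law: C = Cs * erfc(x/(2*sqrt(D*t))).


t_seconds = 41 * 365.25 * 24 * 3600 = 1293861600.0 s
arg = 0.073 / (2 * sqrt(4.58e-12 * 1293861600.0))
= 0.4742
erfc(0.4742) = 0.5025
C = 0.92 * 0.5025 = 0.4623%

0.4623


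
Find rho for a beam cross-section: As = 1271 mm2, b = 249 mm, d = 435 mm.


rho = As / (b * d)
= 1271 / (249 * 435)
= 0.0117

0.0117


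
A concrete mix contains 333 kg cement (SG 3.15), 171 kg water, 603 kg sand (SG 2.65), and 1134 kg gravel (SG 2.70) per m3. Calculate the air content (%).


Vol cement = 333 / (3.15 * 1000) = 0.105714 m3
Vol water = 171 / 1000 = 0.171 m3
Vol sand = 603 / (2.65 * 1000) = 0.227547 m3
Vol gravel = 1134 / (2.70 * 1000) = 0.42 m3
Total solid + water volume = 0.924261 m3
Air = (1 - 0.924261) * 100 = 7.57%

7.57


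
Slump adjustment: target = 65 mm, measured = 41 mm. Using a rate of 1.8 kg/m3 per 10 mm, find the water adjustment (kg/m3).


Difference = 65 - 41 = 24 mm
Water adjustment = 24 * 1.8 / 10 = 4.3 kg/m3

4.3


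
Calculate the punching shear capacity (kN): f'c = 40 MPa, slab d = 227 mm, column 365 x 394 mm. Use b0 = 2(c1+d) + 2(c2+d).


b0 = 2*(365 + 227) + 2*(394 + 227) = 2426 mm
Vc = 0.33 * sqrt(40) * 2426 * 227 / 1000
= 1149.37 kN

1149.37


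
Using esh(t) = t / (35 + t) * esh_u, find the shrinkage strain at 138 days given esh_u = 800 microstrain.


esh(138) = 138 / (35 + 138) * 800
= 138 / 173 * 800
= 638.2 microstrain

638.2


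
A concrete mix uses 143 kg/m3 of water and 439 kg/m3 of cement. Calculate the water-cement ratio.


w/c = water / cement
w/c = 143 / 439 = 0.326

0.326


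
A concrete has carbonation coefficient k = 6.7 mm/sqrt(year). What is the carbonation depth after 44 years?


depth = k * sqrt(t)
= 6.7 * sqrt(44)
= 44.44 mm

44.44


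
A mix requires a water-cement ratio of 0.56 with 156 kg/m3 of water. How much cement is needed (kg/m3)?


Cement = water / (w/c)
= 156 / 0.56
= 278.6 kg/m3

278.6


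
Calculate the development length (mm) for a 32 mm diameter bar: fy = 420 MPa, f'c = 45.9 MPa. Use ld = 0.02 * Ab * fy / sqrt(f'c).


Ab = pi * 32^2 / 4 = 804.248 mm2
ld = 0.02 * 804.248 * 420 / sqrt(45.9)
= 997.2 mm

997.2


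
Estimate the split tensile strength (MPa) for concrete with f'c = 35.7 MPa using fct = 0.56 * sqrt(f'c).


fct = 0.56 * sqrt(35.7)
= 0.56 * 5.975
= 3.346 MPa

3.346


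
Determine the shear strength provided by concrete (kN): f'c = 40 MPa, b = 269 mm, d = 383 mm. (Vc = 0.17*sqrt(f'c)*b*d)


Vc = 0.17 * sqrt(40) * 269 * 383 / 1000
= 110.77 kN

110.77


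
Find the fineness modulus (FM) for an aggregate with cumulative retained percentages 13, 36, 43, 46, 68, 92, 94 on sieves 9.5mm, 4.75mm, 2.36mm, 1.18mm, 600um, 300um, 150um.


FM = sum(cumulative % retained) / 100
= 392 / 100
= 3.92

3.92


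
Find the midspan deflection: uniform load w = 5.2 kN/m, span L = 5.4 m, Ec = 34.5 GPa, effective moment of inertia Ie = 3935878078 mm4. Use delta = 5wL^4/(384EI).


Convert: L = 5.4 m = 5400 mm, Ec = 34.5 GPa = 34500 MPa
delta = 5 * 5.2 * 5400^4 / (384 * 34500 * 3935878078)
= 0.42 mm

0.42


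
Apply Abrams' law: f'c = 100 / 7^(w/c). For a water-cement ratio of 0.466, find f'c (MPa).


f'c = 100 / 7^0.466
= 100 / 2.476
= 40.38 MPa

40.38


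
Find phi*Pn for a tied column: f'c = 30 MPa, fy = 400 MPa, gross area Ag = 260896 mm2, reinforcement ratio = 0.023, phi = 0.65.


Ast = rho * Ag = 0.023 * 260896 = 6000.608 mm2
phi*Pn = 0.65 * 0.80 * (0.85 * 30 * (260896 - 6000.608) + 400 * 6000.608) / 1000
= 4628.04 kN

4628.04


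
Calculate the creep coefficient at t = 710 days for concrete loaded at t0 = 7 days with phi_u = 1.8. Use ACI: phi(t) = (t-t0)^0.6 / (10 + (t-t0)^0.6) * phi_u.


dt = 710 - 7 = 703
phi = 703^0.6 / (10 + 703^0.6) * 1.8
= 1.505

1.505


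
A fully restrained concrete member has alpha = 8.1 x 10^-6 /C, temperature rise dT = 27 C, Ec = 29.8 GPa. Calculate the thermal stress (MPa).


sigma = alpha * dT * Ec
= 8.1e-6 * 27 * 29.8 * 1000
= 6.517 MPa

6.517


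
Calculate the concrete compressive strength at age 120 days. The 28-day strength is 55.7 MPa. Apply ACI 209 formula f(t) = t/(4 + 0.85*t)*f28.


f(120) = 120 / (4 + 0.85 * 120) * 55.7
= 120 / 106.0 * 55.7
= 63.06 MPa

63.06


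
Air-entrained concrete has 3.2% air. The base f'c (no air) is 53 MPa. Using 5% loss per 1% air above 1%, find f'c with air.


Strength loss = (3.2 - 1) * 5 = 11.0%
f'c = 53 * (1 - 11.0/100)
= 47.17 MPa

47.17


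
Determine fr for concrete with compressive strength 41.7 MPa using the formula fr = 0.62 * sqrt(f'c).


fr = 0.62 * sqrt(41.7)
= 4.004 MPa

4.004


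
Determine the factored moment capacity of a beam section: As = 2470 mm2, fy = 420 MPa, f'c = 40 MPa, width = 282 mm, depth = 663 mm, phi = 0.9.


a = As * fy / (0.85 * f'c * b)
= 2470 * 420 / (0.85 * 40 * 282)
= 108.1977 mm
Mn = As * fy * (d - a/2) / 10^6
= 631.674 kN-m
phi*Mn = 0.9 * 631.674 = 568.51 kN-m

568.51


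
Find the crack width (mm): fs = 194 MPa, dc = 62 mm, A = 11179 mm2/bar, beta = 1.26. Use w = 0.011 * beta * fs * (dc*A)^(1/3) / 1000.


w = 0.011 * beta * fs * (dc * A)^(1/3) / 1000
= 0.011 * 1.26 * 194 * (62 * 11179)^(1/3) / 1000
= 0.238 mm

0.238


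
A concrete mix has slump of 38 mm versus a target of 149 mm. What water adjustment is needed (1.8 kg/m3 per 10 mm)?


Difference = 149 - 38 = 111 mm
Water adjustment = 111 * 1.8 / 10 = 20.0 kg/m3

20.0


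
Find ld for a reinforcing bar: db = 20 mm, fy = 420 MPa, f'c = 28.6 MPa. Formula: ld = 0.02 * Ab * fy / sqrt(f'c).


Ab = pi * 20^2 / 4 = 314.159 mm2
ld = 0.02 * 314.159 * 420 / sqrt(28.6)
= 493.5 mm

493.5


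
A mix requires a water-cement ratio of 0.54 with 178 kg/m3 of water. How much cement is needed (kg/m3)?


Cement = water / (w/c)
= 178 / 0.54
= 329.6 kg/m3

329.6


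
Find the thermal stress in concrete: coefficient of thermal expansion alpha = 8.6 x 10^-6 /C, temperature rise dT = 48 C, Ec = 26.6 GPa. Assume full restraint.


sigma = alpha * dT * Ec
= 8.6e-6 * 48 * 26.6 * 1000
= 10.98 MPa

10.98


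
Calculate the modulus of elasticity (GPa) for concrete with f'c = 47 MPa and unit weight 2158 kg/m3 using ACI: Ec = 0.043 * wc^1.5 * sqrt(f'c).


Ec = 0.043 * 2158^1.5 * sqrt(47) / 1000
= 29.55 GPa

29.55


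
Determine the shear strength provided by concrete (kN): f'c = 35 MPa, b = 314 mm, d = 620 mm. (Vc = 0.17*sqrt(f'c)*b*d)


Vc = 0.17 * sqrt(35) * 314 * 620 / 1000
= 195.8 kN

195.8


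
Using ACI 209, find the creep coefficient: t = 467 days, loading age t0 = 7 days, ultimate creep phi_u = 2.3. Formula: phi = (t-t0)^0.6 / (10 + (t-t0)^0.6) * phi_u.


dt = 467 - 7 = 460
phi = 460^0.6 / (10 + 460^0.6) * 2.3
= 1.836

1.836


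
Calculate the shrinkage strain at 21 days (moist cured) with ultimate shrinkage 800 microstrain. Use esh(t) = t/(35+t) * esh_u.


esh(21) = 21 / (35 + 21) * 800
= 21 / 56 * 800
= 300.0 microstrain

300.0


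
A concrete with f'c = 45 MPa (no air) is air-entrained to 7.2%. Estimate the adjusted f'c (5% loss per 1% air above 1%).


Strength loss = (7.2 - 1) * 5 = 31.0%
f'c = 45 * (1 - 31.0/100)
= 31.05 MPa

31.05


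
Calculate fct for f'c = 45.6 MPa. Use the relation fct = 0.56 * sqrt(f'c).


fct = 0.56 * sqrt(45.6)
= 0.56 * 6.753
= 3.782 MPa

3.782


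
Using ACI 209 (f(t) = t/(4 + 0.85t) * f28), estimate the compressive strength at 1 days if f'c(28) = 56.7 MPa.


f(1) = 1 / (4 + 0.85 * 1) * 56.7
= 1 / 4.85 * 56.7
= 11.69 MPa

11.69


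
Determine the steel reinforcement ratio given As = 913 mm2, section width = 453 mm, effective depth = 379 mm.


rho = As / (b * d)
= 913 / (453 * 379)
= 0.0053

0.0053


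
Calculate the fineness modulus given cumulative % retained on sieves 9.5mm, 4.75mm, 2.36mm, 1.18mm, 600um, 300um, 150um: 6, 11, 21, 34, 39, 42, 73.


FM = sum(cumulative % retained) / 100
= 226 / 100
= 2.26

2.26


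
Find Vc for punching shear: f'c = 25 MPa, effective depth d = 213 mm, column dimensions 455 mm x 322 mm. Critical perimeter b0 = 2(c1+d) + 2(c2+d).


b0 = 2*(455 + 213) + 2*(322 + 213) = 2406 mm
Vc = 0.33 * sqrt(25) * 2406 * 213 / 1000
= 845.59 kN

845.59


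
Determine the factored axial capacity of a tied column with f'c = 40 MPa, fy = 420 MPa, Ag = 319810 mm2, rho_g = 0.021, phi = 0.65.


Ast = rho * Ag = 0.021 * 319810 = 6716.01 mm2
phi*Pn = 0.65 * 0.80 * (0.85 * 40 * (319810 - 6716.01) + 420 * 6716.01) / 1000
= 7002.28 kN

7002.28


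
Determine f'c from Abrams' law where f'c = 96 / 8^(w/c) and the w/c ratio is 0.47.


f'c = 96 / 8^0.47
= 96 / 2.657
= 36.13 MPa

36.13


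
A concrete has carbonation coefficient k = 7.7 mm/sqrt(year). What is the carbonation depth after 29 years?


depth = k * sqrt(t)
= 7.7 * sqrt(29)
= 41.47 mm

41.47


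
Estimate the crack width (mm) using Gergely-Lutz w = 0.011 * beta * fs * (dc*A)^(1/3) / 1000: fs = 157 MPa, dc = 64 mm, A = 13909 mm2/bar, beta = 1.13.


w = 0.011 * beta * fs * (dc * A)^(1/3) / 1000
= 0.011 * 1.13 * 157 * (64 * 13909)^(1/3) / 1000
= 0.188 mm

0.188


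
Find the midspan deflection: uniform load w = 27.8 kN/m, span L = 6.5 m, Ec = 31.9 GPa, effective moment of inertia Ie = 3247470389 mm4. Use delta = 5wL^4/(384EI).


Convert: L = 6.5 m = 6500 mm, Ec = 31.9 GPa = 31900 MPa
delta = 5 * 27.8 * 6500^4 / (384 * 31900 * 3247470389)
= 6.24 mm

6.24


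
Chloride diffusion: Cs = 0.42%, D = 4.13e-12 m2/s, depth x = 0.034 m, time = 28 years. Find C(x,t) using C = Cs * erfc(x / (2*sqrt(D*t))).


t_seconds = 28 * 365.25 * 24 * 3600 = 883612800.0 s
arg = 0.034 / (2 * sqrt(4.13e-12 * 883612800.0))
= 0.2814
erfc(0.2814) = 0.6906
C = 0.42 * 0.6906 = 0.2901%

0.2901


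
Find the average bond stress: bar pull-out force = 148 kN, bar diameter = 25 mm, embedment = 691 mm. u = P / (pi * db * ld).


u = P / (pi * db * ld)
= 148 * 1000 / (pi * 25 * 691)
= 2.727 MPa

2.727


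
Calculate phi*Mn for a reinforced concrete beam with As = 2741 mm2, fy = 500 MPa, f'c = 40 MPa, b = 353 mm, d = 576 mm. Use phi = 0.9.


a = As * fy / (0.85 * f'c * b)
= 2741 * 500 / (0.85 * 40 * 353)
= 114.1893 mm
Mn = As * fy * (d - a/2) / 10^6
= 711.1598 kN-m
phi*Mn = 0.9 * 711.1598 = 640.04 kN-m

640.04


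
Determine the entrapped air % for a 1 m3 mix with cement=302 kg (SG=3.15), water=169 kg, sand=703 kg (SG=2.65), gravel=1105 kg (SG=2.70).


Vol cement = 302 / (3.15 * 1000) = 0.095873 m3
Vol water = 169 / 1000 = 0.169 m3
Vol sand = 703 / (2.65 * 1000) = 0.265283 m3
Vol gravel = 1105 / (2.70 * 1000) = 0.409259 m3
Total solid + water volume = 0.939415 m3
Air = (1 - 0.939415) * 100 = 6.06%

6.06


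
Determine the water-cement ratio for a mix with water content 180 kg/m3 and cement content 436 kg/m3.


w/c = water / cement
w/c = 180 / 436 = 0.413

0.413


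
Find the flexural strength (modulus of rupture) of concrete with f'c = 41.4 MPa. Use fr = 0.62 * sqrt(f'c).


fr = 0.62 * sqrt(41.4)
= 3.989 MPa

3.989


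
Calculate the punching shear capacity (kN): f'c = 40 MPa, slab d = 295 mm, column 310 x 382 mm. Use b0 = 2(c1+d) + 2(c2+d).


b0 = 2*(310 + 295) + 2*(382 + 295) = 2564 mm
Vc = 0.33 * sqrt(40) * 2564 * 295 / 1000
= 1578.64 kN

1578.64


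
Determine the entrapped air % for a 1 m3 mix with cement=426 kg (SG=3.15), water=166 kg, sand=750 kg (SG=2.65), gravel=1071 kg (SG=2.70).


Vol cement = 426 / (3.15 * 1000) = 0.135238 m3
Vol water = 166 / 1000 = 0.166 m3
Vol sand = 750 / (2.65 * 1000) = 0.283019 m3
Vol gravel = 1071 / (2.70 * 1000) = 0.396667 m3
Total solid + water volume = 0.980924 m3
Air = (1 - 0.980924) * 100 = 1.91%

1.91


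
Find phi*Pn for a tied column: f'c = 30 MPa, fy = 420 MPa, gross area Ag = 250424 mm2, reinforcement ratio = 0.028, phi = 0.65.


Ast = rho * Ag = 0.028 * 250424 = 7011.872 mm2
phi*Pn = 0.65 * 0.80 * (0.85 * 30 * (250424 - 7011.872) + 420 * 7011.872) / 1000
= 4759.04 kN

4759.04


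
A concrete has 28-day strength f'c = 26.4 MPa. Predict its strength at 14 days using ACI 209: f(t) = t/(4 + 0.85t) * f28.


f(14) = 14 / (4 + 0.85 * 14) * 26.4
= 14 / 15.9 * 26.4
= 23.25 MPa

23.25


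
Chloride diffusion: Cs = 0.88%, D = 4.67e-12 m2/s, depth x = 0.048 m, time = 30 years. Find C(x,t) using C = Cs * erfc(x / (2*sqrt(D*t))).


t_seconds = 30 * 365.25 * 24 * 3600 = 946728000.0 s
arg = 0.048 / (2 * sqrt(4.67e-12 * 946728000.0))
= 0.3609
erfc(0.3609) = 0.6097
C = 0.88 * 0.6097 = 0.5366%

0.5366


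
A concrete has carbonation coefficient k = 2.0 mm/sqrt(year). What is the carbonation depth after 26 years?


depth = k * sqrt(t)
= 2.0 * sqrt(26)
= 10.2 mm

10.2


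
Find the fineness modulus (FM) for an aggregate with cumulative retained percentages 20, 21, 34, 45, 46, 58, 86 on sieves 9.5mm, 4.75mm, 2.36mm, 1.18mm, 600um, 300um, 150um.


FM = sum(cumulative % retained) / 100
= 310 / 100
= 3.1

3.1


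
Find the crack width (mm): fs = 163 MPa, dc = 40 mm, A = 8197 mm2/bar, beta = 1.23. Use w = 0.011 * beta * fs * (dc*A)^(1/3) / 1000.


w = 0.011 * beta * fs * (dc * A)^(1/3) / 1000
= 0.011 * 1.23 * 163 * (40 * 8197)^(1/3) / 1000
= 0.152 mm

0.152


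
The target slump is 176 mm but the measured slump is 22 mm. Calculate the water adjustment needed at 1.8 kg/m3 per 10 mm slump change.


Difference = 176 - 22 = 154 mm
Water adjustment = 154 * 1.8 / 10 = 27.7 kg/m3

27.7


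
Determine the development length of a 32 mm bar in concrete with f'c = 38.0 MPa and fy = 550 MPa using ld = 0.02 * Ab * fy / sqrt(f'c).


Ab = pi * 32^2 / 4 = 804.248 mm2
ld = 0.02 * 804.248 * 550 / sqrt(38.0)
= 1435.1 mm

1435.1


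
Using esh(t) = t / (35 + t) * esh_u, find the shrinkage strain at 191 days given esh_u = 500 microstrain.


esh(191) = 191 / (35 + 191) * 500
= 191 / 226 * 500
= 422.6 microstrain

422.6


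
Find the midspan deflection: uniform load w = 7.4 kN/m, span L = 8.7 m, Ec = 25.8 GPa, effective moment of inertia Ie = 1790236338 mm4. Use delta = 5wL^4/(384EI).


Convert: L = 8.7 m = 8700 mm, Ec = 25.8 GPa = 25800 MPa
delta = 5 * 7.4 * 8700^4 / (384 * 25800 * 1790236338)
= 11.95 mm

11.95


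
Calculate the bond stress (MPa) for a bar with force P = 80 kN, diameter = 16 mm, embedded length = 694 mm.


u = P / (pi * db * ld)
= 80 * 1000 / (pi * 16 * 694)
= 2.293 MPa

2.293


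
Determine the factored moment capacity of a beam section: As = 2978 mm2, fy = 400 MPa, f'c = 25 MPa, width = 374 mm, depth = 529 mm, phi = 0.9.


a = As * fy / (0.85 * f'c * b)
= 2978 * 400 / (0.85 * 25 * 374)
= 149.8836 mm
Mn = As * fy * (d - a/2) / 10^6
= 540.8741 kN-m
phi*Mn = 0.9 * 540.8741 = 486.79 kN-m

486.79


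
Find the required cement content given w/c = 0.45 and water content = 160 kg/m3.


Cement = water / (w/c)
= 160 / 0.45
= 355.6 kg/m3

355.6


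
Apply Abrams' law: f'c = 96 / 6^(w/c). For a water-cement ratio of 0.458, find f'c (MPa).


f'c = 96 / 6^0.458
= 96 / 2.272
= 42.25 MPa

42.25


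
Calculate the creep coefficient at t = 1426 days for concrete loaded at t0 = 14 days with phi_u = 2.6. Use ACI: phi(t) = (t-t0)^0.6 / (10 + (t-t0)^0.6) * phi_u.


dt = 1426 - 14 = 1412
phi = 1412^0.6 / (10 + 1412^0.6) * 2.6
= 2.303

2.303


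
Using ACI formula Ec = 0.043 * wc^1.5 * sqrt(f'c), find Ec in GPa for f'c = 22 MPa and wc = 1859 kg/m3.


Ec = 0.043 * 1859^1.5 * sqrt(22) / 1000
= 16.17 GPa

16.17


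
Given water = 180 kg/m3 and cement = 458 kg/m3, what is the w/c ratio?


w/c = water / cement
w/c = 180 / 458 = 0.393

0.393


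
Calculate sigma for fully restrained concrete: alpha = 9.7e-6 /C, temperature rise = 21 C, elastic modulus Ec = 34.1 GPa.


sigma = alpha * dT * Ec
= 9.7e-6 * 21 * 34.1 * 1000
= 6.946 MPa

6.946


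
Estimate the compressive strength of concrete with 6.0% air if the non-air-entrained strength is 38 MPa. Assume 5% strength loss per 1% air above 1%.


Strength loss = (6.0 - 1) * 5 = 25.0%
f'c = 38 * (1 - 25.0/100)
= 28.5 MPa

28.5


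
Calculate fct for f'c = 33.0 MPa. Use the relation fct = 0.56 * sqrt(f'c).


fct = 0.56 * sqrt(33.0)
= 0.56 * 5.745
= 3.217 MPa

3.217


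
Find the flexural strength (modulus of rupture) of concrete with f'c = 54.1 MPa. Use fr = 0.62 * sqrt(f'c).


fr = 0.62 * sqrt(54.1)
= 4.56 MPa

4.56


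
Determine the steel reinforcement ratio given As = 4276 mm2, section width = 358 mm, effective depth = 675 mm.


rho = As / (b * d)
= 4276 / (358 * 675)
= 0.0177

0.0177


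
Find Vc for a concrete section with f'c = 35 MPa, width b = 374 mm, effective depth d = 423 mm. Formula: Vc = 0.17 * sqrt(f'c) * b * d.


Vc = 0.17 * sqrt(35) * 374 * 423 / 1000
= 159.11 kN

159.11


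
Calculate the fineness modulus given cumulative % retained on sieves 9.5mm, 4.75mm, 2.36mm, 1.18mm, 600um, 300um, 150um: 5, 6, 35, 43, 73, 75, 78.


FM = sum(cumulative % retained) / 100
= 315 / 100
= 3.15

3.15


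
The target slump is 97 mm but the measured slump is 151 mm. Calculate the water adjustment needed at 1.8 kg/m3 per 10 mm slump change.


Difference = 97 - 151 = -54 mm
Water adjustment = -54 * 1.8 / 10 = -9.7 kg/m3

-9.7


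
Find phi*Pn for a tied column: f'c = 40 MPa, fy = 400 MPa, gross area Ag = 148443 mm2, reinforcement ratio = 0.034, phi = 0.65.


Ast = rho * Ag = 0.034 * 148443 = 5047.062 mm2
phi*Pn = 0.65 * 0.80 * (0.85 * 40 * (148443 - 5047.062) + 400 * 5047.062) / 1000
= 3585.03 kN

3585.03


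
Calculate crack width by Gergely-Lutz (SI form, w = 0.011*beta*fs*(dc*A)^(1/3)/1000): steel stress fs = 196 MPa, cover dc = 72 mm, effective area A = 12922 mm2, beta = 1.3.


w = 0.011 * beta * fs * (dc * A)^(1/3) / 1000
= 0.011 * 1.3 * 196 * (72 * 12922)^(1/3) / 1000
= 0.274 mm

0.274


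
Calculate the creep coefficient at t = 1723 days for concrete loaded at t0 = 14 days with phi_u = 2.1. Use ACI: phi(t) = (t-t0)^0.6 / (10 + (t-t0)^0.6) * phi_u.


dt = 1723 - 14 = 1709
phi = 1709^0.6 / (10 + 1709^0.6) * 2.1
= 1.884

1.884


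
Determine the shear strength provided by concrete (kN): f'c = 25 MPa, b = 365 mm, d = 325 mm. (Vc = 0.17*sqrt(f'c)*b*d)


Vc = 0.17 * sqrt(25) * 365 * 325 / 1000
= 100.83 kN

100.83


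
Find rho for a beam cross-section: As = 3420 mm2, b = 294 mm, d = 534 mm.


rho = As / (b * d)
= 3420 / (294 * 534)
= 0.0218

0.0218


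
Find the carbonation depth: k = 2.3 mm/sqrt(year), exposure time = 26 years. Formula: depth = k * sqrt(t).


depth = k * sqrt(t)
= 2.3 * sqrt(26)
= 11.73 mm

11.73


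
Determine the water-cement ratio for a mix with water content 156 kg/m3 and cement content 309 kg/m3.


w/c = water / cement
w/c = 156 / 309 = 0.505

0.505


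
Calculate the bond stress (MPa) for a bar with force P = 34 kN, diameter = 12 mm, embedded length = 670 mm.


u = P / (pi * db * ld)
= 34 * 1000 / (pi * 12 * 670)
= 1.346 MPa

1.346


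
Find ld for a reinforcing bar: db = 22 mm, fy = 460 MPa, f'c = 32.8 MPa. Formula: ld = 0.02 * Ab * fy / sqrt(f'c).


Ab = pi * 22^2 / 4 = 380.133 mm2
ld = 0.02 * 380.133 * 460 / sqrt(32.8)
= 610.6 mm

610.6


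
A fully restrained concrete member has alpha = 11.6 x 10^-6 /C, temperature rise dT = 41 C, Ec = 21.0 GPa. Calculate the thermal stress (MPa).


sigma = alpha * dT * Ec
= 11.6e-6 * 41 * 21.0 * 1000
= 9.988 MPa

9.988


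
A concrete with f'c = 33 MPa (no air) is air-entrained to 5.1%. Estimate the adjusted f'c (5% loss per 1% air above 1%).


Strength loss = (5.1 - 1) * 5 = 20.5%
f'c = 33 * (1 - 20.5/100)
= 26.24 MPa

26.24


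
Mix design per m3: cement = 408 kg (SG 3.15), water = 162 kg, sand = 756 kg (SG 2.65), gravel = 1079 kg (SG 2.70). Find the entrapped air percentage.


Vol cement = 408 / (3.15 * 1000) = 0.129524 m3
Vol water = 162 / 1000 = 0.162 m3
Vol sand = 756 / (2.65 * 1000) = 0.285283 m3
Vol gravel = 1079 / (2.70 * 1000) = 0.39963 m3
Total solid + water volume = 0.976436 m3
Air = (1 - 0.976436) * 100 = 2.36%

2.36


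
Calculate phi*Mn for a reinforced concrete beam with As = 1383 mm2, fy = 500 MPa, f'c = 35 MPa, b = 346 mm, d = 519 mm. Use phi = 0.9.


a = As * fy / (0.85 * f'c * b)
= 1383 * 500 / (0.85 * 35 * 346)
= 67.1783 mm
Mn = As * fy * (d - a/2) / 10^6
= 335.6616 kN-m
phi*Mn = 0.9 * 335.6616 = 302.1 kN-m

302.1


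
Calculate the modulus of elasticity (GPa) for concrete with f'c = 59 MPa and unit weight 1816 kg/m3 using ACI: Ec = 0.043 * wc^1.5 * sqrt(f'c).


Ec = 0.043 * 1816^1.5 * sqrt(59) / 1000
= 25.56 GPa

25.56


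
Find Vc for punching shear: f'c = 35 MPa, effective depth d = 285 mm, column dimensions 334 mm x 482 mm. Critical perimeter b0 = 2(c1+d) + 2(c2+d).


b0 = 2*(334 + 285) + 2*(482 + 285) = 2772 mm
Vc = 0.33 * sqrt(35) * 2772 * 285 / 1000
= 1542.36 kN

1542.36


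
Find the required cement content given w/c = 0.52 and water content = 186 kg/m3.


Cement = water / (w/c)
= 186 / 0.52
= 357.7 kg/m3

357.7


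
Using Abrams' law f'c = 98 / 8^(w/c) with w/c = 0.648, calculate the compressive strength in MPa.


f'c = 98 / 8^0.648
= 98 / 3.848
= 25.47 MPa

25.47


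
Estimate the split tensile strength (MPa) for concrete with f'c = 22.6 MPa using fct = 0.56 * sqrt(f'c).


fct = 0.56 * sqrt(22.6)
= 0.56 * 4.754
= 2.662 MPa

2.662


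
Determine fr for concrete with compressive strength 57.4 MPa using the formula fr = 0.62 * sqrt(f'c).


fr = 0.62 * sqrt(57.4)
= 4.697 MPa

4.697


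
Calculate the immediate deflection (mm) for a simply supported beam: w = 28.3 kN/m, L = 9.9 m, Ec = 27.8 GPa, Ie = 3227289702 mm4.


Convert: L = 9.9 m = 9900 mm, Ec = 27.8 GPa = 27800 MPa
delta = 5 * 28.3 * 9900^4 / (384 * 27800 * 3227289702)
= 39.45 mm

39.45


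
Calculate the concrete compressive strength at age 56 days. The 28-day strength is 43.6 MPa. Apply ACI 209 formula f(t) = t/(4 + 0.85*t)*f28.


f(56) = 56 / (4 + 0.85 * 56) * 43.6
= 56 / 51.6 * 43.6
= 47.32 MPa

47.32


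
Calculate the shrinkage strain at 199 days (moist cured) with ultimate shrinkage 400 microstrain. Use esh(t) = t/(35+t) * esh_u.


esh(199) = 199 / (35 + 199) * 400
= 199 / 234 * 400
= 340.2 microstrain

340.2


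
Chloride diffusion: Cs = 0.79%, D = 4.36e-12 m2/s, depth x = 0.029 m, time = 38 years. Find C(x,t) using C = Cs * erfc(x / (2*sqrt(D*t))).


t_seconds = 38 * 365.25 * 24 * 3600 = 1199188800.0 s
arg = 0.029 / (2 * sqrt(4.36e-12 * 1199188800.0))
= 0.2005
erfc(0.2005) = 0.7767
C = 0.79 * 0.7767 = 0.6136%

0.6136


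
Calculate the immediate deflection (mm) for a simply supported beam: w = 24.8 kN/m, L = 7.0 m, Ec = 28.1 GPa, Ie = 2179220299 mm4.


Convert: L = 7.0 m = 7000 mm, Ec = 28.1 GPa = 28100 MPa
delta = 5 * 24.8 * 7000^4 / (384 * 28100 * 2179220299)
= 12.66 mm

12.66


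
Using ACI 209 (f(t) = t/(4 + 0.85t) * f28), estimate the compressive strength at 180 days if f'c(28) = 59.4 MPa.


f(180) = 180 / (4 + 0.85 * 180) * 59.4
= 180 / 157.0 * 59.4
= 68.1 MPa

68.1


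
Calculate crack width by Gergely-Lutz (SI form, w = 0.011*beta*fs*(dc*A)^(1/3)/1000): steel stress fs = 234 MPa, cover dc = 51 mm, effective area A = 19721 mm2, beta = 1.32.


w = 0.011 * beta * fs * (dc * A)^(1/3) / 1000
= 0.011 * 1.32 * 234 * (51 * 19721)^(1/3) / 1000
= 0.34 mm

0.34


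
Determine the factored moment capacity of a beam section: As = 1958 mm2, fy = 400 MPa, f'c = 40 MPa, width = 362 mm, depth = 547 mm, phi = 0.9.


a = As * fy / (0.85 * f'c * b)
= 1958 * 400 / (0.85 * 40 * 362)
= 63.6334 mm
Mn = As * fy * (d - a/2) / 10^6
= 403.4916 kN-m
phi*Mn = 0.9 * 403.4916 = 363.14 kN-m

363.14


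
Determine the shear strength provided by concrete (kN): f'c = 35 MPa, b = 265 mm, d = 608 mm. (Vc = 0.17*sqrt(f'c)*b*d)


Vc = 0.17 * sqrt(35) * 265 * 608 / 1000
= 162.04 kN

162.04


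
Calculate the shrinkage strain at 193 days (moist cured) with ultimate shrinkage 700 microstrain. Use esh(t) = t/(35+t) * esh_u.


esh(193) = 193 / (35 + 193) * 700
= 193 / 228 * 700
= 592.5 microstrain

592.5


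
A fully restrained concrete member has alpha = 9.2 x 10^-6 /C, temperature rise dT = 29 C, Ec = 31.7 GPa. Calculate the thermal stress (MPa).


sigma = alpha * dT * Ec
= 9.2e-6 * 29 * 31.7 * 1000
= 8.458 MPa

8.458


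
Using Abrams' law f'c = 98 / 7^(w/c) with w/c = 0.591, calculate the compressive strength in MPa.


f'c = 98 / 7^0.591
= 98 / 3.158
= 31.03 MPa

31.03


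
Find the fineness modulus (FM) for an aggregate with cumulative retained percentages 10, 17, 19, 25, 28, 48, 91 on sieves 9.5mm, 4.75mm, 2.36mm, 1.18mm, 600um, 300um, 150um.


FM = sum(cumulative % retained) / 100
= 238 / 100
= 2.38

2.38


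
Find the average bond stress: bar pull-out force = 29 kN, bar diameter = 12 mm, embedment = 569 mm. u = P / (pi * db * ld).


u = P / (pi * db * ld)
= 29 * 1000 / (pi * 12 * 569)
= 1.352 MPa

1.352


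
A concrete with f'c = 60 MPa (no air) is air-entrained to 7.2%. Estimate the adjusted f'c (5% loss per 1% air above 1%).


Strength loss = (7.2 - 1) * 5 = 31.0%
f'c = 60 * (1 - 31.0/100)
= 41.4 MPa

41.4


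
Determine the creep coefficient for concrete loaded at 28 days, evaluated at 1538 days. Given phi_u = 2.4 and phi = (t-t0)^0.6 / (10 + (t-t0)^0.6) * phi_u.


dt = 1538 - 28 = 1510
phi = 1510^0.6 / (10 + 1510^0.6) * 2.4
= 2.136

2.136


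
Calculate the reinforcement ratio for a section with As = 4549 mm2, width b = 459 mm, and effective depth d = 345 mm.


rho = As / (b * d)
= 4549 / (459 * 345)
= 0.0287

0.0287


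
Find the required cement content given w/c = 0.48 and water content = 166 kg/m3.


Cement = water / (w/c)
= 166 / 0.48
= 345.8 kg/m3

345.8


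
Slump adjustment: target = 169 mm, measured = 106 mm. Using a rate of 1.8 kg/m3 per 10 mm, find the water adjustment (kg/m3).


Difference = 169 - 106 = 63 mm
Water adjustment = 63 * 1.8 / 10 = 11.3 kg/m3

11.3


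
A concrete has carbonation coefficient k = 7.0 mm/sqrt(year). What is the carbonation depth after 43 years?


depth = k * sqrt(t)
= 7.0 * sqrt(43)
= 45.9 mm

45.9


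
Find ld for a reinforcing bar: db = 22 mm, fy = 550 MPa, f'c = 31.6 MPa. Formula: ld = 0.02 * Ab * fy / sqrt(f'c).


Ab = pi * 22^2 / 4 = 380.133 mm2
ld = 0.02 * 380.133 * 550 / sqrt(31.6)
= 743.8 mm

743.8


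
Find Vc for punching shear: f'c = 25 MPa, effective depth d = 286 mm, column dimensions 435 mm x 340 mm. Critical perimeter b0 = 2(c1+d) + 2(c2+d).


b0 = 2*(435 + 286) + 2*(340 + 286) = 2694 mm
Vc = 0.33 * sqrt(25) * 2694 * 286 / 1000
= 1271.3 kN

1271.3


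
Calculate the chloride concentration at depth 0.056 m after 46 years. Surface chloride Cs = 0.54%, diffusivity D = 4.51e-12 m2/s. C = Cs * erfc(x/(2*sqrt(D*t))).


t_seconds = 46 * 365.25 * 24 * 3600 = 1451649600.0 s
arg = 0.056 / (2 * sqrt(4.51e-12 * 1451649600.0))
= 0.3461
erfc(0.3461) = 0.6246
C = 0.54 * 0.6246 = 0.3373%

0.3373


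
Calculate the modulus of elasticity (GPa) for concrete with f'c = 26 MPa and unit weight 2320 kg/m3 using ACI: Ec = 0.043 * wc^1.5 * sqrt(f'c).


Ec = 0.043 * 2320^1.5 * sqrt(26) / 1000
= 24.5 GPa

24.5


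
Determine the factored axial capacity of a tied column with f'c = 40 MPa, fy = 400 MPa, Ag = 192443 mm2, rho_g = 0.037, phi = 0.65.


Ast = rho * Ag = 0.037 * 192443 = 7120.391 mm2
phi*Pn = 0.65 * 0.80 * (0.85 * 40 * (192443 - 7120.391) + 400 * 7120.391) / 1000
= 4757.55 kN

4757.55
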